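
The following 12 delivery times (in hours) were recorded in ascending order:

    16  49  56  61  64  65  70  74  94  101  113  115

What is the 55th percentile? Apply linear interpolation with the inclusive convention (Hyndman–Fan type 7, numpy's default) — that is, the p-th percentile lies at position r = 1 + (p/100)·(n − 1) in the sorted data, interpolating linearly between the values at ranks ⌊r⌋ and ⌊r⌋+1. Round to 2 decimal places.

70.20

n = 12.
r = 1 + (55/100)·(12 − 1) = 1 + 6.05 = 7.05.
Rank 7 is 70 and rank 8 is 74.
Interpolate: 70 + 0.05·(74 − 70) = 70 + 0.05·4 = 70.2.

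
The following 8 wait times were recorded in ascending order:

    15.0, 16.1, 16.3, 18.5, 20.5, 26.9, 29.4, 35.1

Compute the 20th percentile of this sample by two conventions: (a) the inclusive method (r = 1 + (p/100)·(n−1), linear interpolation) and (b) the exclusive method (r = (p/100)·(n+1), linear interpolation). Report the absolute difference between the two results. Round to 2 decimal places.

0.30

n = 8.
(a) r = 2.4; between ranks 2 (16.1) and 3 (16.3): 16.18.
(b) r = 1.8; between ranks 1 (15.0) and 2 (16.1): 15.88.
|16.18 − 15.88| = 0.3.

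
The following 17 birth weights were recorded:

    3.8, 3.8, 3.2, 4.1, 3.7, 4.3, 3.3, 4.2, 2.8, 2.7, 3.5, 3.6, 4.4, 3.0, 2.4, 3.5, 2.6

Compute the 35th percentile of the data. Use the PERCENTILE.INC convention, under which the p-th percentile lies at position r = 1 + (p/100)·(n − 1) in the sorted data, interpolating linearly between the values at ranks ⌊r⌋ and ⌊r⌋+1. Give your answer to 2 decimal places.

3.26

Sorted: 2.4, 2.6, 2.7, 2.8, 3.0, 3.2, 3.3, 3.5, 3.5, 3.6, 3.7, 3.8, 3.8, 4.1, 4.2, 4.3, 4.4.
n = 17.
r = 1 + (35/100)·(17 − 1) = 1 + 5.6 = 6.6.
Rank 6 is 3.2 and rank 7 is 3.3.
Interpolate: 3.2 + 0.6·(3.3 − 3.2) = 3.2 + 0.6·0.1 = 3.26.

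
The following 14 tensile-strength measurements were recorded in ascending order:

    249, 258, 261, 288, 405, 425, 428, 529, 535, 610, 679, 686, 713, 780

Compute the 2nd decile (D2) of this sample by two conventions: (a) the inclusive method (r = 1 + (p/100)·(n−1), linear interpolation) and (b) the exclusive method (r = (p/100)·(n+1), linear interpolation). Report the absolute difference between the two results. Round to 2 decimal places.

n = 14.
(a) r = 3.6; between ranks 3 (261) and 4 (288): 277.2.
(b) r = 3 → value at rank 3 = 261.
|277.2 − 261| = 16.2.

16.20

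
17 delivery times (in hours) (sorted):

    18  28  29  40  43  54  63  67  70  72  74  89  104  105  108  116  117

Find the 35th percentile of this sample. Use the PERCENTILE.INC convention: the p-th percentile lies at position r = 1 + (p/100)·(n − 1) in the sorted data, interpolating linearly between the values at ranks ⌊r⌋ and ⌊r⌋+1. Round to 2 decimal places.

n = 17.
r = 1 + (35/100)·(17 − 1) = 1 + 5.6 = 6.6.
Rank 6 is 54 and rank 7 is 63.
Interpolate: 54 + 0.6·(63 − 54) = 54 + 0.6·9 = 59.4.

59.40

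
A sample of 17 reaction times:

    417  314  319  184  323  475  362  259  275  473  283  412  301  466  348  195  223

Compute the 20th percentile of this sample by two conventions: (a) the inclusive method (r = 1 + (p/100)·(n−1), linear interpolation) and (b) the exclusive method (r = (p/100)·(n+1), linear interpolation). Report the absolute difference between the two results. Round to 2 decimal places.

17.60

Sorted: 184, 195, 223, 259, 275, 283, 301, 314, 319, 323, 348, 362, 412, 417, 466, 473, 475.
n = 17.
(a) r = 4.2; between ranks 4 (259) and 5 (275): 262.2.
(b) r = 3.6; between ranks 3 (223) and 4 (259): 244.6.
|262.2 − 244.6| = 17.6.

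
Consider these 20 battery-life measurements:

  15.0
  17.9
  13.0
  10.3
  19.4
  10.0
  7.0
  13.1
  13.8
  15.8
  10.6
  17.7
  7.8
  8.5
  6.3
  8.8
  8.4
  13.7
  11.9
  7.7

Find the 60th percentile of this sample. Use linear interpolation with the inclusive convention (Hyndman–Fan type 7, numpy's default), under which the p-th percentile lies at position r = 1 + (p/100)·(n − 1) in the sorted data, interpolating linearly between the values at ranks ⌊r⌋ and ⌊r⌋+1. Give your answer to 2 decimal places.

Sorted: 6.3, 7.0, 7.7, 7.8, 8.4, 8.5, 8.8, 10.0, 10.3, 10.6, 11.9, 13.0, 13.1, 13.7, 13.8, 15.0, 15.8, 17.7, 17.9, 19.4.
n = 20.
r = 1 + (60/100)·(20 − 1) = 1 + 11.4 = 12.4.
Rank 12 is 13.0 and rank 13 is 13.1.
Interpolate: 13.0 + 0.4·(13.1 − 13.0) = 13.0 + 0.4·0.1 = 13.04.

13.04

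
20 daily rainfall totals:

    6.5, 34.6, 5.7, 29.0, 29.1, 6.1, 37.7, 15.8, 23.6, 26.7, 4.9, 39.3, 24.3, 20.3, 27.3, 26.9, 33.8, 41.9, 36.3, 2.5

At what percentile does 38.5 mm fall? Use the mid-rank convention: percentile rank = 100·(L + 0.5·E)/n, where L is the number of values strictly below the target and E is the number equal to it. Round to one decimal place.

Sorted: 2.5, 4.9, 5.7, 6.1, 6.5, 15.8, 20.3, 23.6, 24.3, 26.7, 26.9, 27.3, 29.0, 29.1, 33.8, 34.6, 36.3, 37.7, 39.3, 41.9.
Count below 38.5: L = 18; count equal: E = 0; n = 20.
Percentile rank = 100·(18 + 0.5·0)/20 = 100·18/20 = 90.

90.0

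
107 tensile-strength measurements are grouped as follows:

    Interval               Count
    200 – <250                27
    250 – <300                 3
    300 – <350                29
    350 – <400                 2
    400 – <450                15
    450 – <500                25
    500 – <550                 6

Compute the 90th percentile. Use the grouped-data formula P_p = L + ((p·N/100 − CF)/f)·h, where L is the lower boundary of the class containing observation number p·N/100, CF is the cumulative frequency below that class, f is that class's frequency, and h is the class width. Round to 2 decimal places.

N = 107; target position k = 90/100 · 107 = 96.3.
Cumulative frequencies: 27, 30, 59, 61, 76, 101, 107.
Observation 96.3 falls in the class 450 – <500.
L = 450, CF = 76, f = 25, h = 50.
P90 = 450 + ((96.3 − 76)/25)·50 = 450 + 40.6 = 490.6.

490.60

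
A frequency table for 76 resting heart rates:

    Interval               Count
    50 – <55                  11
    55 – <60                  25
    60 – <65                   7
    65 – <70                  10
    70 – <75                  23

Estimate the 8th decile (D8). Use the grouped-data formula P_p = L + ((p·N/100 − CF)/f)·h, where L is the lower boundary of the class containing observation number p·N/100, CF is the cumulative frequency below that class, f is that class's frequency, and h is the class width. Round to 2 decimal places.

71.70

N = 76; target position k = 80/100 · 76 = 60.8.
Cumulative frequencies: 11, 36, 43, 53, 76.
Observation 60.8 falls in the class 70 – <75.
L = 70, CF = 53, f = 23, h = 5.
P80 = 70 + ((60.8 − 53)/23)·5 = 70 + 1.69565 = 71.6957.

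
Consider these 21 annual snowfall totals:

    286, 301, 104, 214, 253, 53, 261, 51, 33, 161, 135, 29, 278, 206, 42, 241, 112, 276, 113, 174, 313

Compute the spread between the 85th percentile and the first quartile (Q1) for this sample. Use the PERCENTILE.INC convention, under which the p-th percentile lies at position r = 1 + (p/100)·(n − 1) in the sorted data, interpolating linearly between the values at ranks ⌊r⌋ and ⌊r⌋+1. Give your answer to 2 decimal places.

174.00

Sorted: 29, 33, 42, 51, 53, 104, 112, 113, 135, 161, 174, 206, 214, 241, 253, 261, 276, 278, 286, 301, 313.
n = 21.
P25: r = 6 (integer) → 104.
P85: r = 18 (integer) → 278.
Difference: 278 − 104 = 174.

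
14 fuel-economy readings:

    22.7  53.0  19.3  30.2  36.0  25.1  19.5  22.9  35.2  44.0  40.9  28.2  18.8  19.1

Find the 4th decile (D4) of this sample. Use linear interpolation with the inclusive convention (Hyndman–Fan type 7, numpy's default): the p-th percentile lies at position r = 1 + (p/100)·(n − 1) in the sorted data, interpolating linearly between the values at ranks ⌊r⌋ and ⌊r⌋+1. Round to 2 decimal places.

23.34

Sorted: 18.8, 19.1, 19.3, 19.5, 22.7, 22.9, 25.1, 28.2, 30.2, 35.2, 36.0, 40.9, 44.0, 53.0.
n = 14.
r = 1 + (40/100)·(14 − 1) = 1 + 5.2 = 6.2.
Rank 6 is 22.9 and rank 7 is 25.1.
Interpolate: 22.9 + 0.2·(25.1 − 22.9) = 22.9 + 0.2·2.2 = 23.34.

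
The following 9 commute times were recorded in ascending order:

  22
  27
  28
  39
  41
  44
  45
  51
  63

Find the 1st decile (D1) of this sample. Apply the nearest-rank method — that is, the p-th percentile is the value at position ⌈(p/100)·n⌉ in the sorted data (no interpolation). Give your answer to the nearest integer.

22

n = 9.
Position = ⌈10/100 · 9⌉ = ⌈0.9⌉ = 1.
The value at rank 1 is 22.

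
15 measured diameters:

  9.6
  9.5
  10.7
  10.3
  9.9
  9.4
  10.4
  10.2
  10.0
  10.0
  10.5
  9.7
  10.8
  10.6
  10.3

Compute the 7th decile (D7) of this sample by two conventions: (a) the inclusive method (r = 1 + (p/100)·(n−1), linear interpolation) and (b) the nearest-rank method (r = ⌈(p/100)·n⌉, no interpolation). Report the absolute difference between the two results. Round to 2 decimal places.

Sorted: 9.4, 9.5, 9.6, 9.7, 9.9, 10.0, 10.0, 10.2, 10.3, 10.3, 10.4, 10.5, 10.6, 10.7, 10.8.
n = 15.
(a) r = 10.8; between ranks 10 (10.3) and 11 (10.4): 10.38.
(b) the nearest-rank method: rank 11 → 10.4.
|10.38 − 10.4| = 0.02.

0.02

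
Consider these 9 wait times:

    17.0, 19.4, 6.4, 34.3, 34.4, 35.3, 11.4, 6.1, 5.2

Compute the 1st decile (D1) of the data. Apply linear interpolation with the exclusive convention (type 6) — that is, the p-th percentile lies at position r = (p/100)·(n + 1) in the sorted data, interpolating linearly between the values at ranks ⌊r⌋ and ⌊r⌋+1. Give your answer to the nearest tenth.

Sorted: 5.2, 6.1, 6.4, 11.4, 17.0, 19.4, 34.3, 34.4, 35.3.
n = 9.
r = (10/100)·(9 + 1) = 1.
r is an integer, so P10 is the value at rank 1: 5.2.

5.2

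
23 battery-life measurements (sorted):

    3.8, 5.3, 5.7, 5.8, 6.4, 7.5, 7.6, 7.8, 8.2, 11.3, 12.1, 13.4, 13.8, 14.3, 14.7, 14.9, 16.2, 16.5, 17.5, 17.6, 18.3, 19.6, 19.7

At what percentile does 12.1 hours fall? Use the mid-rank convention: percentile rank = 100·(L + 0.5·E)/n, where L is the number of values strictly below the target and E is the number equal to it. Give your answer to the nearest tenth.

Count below 12.1: L = 10; count equal: E = 1; n = 23.
Percentile rank = 100·(10 + 0.5·1)/23 = 100·10.5/23 = 45.65.

45.7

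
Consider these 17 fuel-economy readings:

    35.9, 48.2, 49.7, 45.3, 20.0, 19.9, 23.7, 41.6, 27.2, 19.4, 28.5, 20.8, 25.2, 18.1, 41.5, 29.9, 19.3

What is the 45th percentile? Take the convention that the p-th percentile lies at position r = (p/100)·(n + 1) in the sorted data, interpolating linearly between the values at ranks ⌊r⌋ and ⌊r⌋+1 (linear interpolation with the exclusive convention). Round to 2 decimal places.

Sorted: 18.1, 19.3, 19.4, 19.9, 20.0, 20.8, 23.7, 25.2, 27.2, 28.5, 29.9, 35.9, 41.5, 41.6, 45.3, 48.2, 49.7.
n = 17.
r = (45/100)·(17 + 1) = 8.1.
Rank 8 is 25.2 and rank 9 is 27.2.
Interpolate: 25.2 + 0.1·(27.2 − 25.2) = 25.2 + 0.1·2 = 25.4.

25.40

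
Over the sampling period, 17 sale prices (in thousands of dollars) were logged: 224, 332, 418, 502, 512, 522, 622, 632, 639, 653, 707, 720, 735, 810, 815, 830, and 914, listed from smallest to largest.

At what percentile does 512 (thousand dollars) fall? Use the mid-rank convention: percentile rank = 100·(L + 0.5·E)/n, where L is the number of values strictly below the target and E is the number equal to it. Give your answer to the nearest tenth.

26.5

Count below 512: L = 4; count equal: E = 1; n = 17.
Percentile rank = 100·(4 + 0.5·1)/17 = 100·4.5/17 = 26.47.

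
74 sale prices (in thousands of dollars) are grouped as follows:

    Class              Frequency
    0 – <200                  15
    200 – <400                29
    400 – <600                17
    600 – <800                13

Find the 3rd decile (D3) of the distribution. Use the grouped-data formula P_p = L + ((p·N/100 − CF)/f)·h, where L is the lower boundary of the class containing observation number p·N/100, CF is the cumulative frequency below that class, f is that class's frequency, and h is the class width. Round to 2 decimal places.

N = 74; target position k = 30/100 · 74 = 22.2.
Cumulative frequencies: 15, 44, 61, 74.
Observation 22.2 falls in the class 200 – <400.
L = 200, CF = 15, f = 29, h = 200.
P30 = 200 + ((22.2 − 15)/29)·200 = 200 + 49.6552 = 249.655.

249.66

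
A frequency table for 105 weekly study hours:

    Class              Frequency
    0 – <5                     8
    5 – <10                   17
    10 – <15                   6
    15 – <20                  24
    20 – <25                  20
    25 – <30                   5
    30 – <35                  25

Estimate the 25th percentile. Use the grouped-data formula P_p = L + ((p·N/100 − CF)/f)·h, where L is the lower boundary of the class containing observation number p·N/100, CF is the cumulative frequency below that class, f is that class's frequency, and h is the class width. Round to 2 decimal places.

N = 105; target position k = 25/100 · 105 = 26.25.
Cumulative frequencies: 8, 25, 31, 55, 75, 80, 105.
Observation 26.25 falls in the class 10 – <15.
L = 10, CF = 25, f = 6, h = 5.
P25 = 10 + ((26.25 − 25)/6)·5 = 10 + 1.04167 = 11.0417.

11.04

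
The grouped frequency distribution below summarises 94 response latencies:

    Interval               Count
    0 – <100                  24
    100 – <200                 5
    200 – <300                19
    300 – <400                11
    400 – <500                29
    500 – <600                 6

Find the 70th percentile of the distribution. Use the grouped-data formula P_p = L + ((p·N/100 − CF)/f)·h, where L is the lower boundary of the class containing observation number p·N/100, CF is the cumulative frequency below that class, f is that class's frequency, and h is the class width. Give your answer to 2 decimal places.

423.45

N = 94; target position k = 70/100 · 94 = 65.8.
Cumulative frequencies: 24, 29, 48, 59, 88, 94.
Observation 65.8 falls in the class 400 – <500.
L = 400, CF = 59, f = 29, h = 100.
P70 = 400 + ((65.8 − 59)/29)·100 = 400 + 23.4483 = 423.448.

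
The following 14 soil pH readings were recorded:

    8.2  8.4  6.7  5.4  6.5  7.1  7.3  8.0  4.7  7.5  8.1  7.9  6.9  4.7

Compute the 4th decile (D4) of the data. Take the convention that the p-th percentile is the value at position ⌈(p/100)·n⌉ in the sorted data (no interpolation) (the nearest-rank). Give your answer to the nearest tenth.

6.9

Sorted: 4.7, 4.7, 5.4, 6.5, 6.7, 6.9, 7.1, 7.3, 7.5, 7.9, 8.0, 8.1, 8.2, 8.4.
n = 14.
Position = ⌈40/100 · 14⌉ = ⌈5.6⌉ = 6.
The value at rank 6 is 6.9.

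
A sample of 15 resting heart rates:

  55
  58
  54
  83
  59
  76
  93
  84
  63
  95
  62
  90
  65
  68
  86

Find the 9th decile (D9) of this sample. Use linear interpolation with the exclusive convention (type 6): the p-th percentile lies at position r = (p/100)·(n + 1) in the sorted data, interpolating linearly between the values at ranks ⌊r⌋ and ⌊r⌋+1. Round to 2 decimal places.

Sorted: 54, 55, 58, 59, 62, 63, 65, 68, 76, 83, 84, 86, 90, 93, 95.
n = 15.
r = (90/100)·(15 + 1) = 14.4.
Rank 14 is 93 and rank 15 is 95.
Interpolate: 93 + 0.4·(95 − 93) = 93 + 0.4·2 = 93.8.

93.80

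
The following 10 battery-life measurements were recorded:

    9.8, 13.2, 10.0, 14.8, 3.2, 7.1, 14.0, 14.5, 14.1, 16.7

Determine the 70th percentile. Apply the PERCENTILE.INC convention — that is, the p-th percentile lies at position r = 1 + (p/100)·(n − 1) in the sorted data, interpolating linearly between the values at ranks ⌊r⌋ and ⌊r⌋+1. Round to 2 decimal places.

Sorted: 3.2, 7.1, 9.8, 10.0, 13.2, 14.0, 14.1, 14.5, 14.8, 16.7.
n = 10.
r = 1 + (70/100)·(10 − 1) = 1 + 6.3 = 7.3.
Rank 7 is 14.1 and rank 8 is 14.5.
Interpolate: 14.1 + 0.3·(14.5 − 14.1) = 14.1 + 0.3·0.4 = 14.22.

14.22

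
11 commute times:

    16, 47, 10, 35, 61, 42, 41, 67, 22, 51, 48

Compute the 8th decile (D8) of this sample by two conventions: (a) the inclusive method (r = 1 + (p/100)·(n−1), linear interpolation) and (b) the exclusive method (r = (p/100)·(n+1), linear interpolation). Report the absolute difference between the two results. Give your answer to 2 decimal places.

6.00

Sorted: 10, 16, 22, 35, 41, 42, 47, 48, 51, 61, 67.
n = 11.
(a) r = 9 → value at rank 9 = 51.
(b) r = 9.6; between ranks 9 (51) and 10 (61): 57.
|51 − 57| = 6.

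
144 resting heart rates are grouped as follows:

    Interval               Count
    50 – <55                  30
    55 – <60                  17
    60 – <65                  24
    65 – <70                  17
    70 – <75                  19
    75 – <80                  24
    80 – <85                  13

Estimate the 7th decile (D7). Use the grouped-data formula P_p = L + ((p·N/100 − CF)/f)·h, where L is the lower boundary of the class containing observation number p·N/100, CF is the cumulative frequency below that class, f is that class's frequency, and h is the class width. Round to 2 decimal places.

73.37

N = 144; target position k = 70/100 · 144 = 100.8.
Cumulative frequencies: 30, 47, 71, 88, 107, 131, 144.
Observation 100.8 falls in the class 70 – <75.
L = 70, CF = 88, f = 19, h = 5.
P70 = 70 + ((100.8 − 88)/19)·5 = 70 + 3.36842 = 73.3684.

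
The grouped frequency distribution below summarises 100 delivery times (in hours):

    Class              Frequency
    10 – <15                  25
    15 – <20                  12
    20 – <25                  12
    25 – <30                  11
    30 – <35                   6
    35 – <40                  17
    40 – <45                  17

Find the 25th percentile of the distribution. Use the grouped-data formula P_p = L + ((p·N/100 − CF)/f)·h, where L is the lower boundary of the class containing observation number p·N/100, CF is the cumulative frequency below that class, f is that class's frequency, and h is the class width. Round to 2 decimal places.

N = 100; target position k = 25/100 · 100 = 25.
Cumulative frequencies: 25, 37, 49, 60, 66, 83, 100.
Observation 25 falls in the class 10 – <15.
L = 10, CF = 0, f = 25, h = 5.
P25 = 10 + ((25 − 0)/25)·5 = 10 + 5 = 15.

15.00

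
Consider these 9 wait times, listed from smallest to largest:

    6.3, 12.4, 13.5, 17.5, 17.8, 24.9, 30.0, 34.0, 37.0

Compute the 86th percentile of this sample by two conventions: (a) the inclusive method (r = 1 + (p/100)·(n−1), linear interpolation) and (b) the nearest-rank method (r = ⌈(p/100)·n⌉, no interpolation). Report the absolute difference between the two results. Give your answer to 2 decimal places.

0.48

n = 9.
(a) r = 7.88; between ranks 7 (30.0) and 8 (34.0): 33.52.
(b) the nearest-rank method: rank 8 → 34.
|33.52 − 34| = 0.48.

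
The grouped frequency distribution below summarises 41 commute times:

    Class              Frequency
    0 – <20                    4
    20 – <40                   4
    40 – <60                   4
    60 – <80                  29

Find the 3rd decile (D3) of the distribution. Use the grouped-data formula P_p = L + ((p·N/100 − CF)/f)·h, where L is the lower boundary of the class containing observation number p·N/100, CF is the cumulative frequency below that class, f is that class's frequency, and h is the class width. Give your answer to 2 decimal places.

60.21

N = 41; target position k = 30/100 · 41 = 12.3.
Cumulative frequencies: 4, 8, 12, 41.
Observation 12.3 falls in the class 60 – <80.
L = 60, CF = 12, f = 29, h = 20.
P30 = 60 + ((12.3 − 12)/29)·20 = 60 + 0.206897 = 60.2069.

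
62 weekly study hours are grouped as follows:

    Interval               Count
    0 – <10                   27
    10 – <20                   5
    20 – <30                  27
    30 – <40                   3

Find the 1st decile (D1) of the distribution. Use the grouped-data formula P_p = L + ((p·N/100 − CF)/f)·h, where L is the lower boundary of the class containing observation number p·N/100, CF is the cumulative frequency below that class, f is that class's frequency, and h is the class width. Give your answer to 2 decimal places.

N = 62; target position k = 10/100 · 62 = 6.2.
Cumulative frequencies: 27, 32, 59, 62.
Observation 6.2 falls in the class 0 – <10.
L = 0, CF = 0, f = 27, h = 10.
P10 = 0 + ((6.2 − 0)/27)·10 = 0 + 2.2963 = 2.2963.

2.30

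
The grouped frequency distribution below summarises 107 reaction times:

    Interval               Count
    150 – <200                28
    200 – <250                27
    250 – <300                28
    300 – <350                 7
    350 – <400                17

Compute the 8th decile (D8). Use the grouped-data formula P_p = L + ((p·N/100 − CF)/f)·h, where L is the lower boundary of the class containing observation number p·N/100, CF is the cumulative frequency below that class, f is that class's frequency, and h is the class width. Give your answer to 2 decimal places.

318.57

N = 107; target position k = 80/100 · 107 = 85.6.
Cumulative frequencies: 28, 55, 83, 90, 107.
Observation 85.6 falls in the class 300 – <350.
L = 300, CF = 83, f = 7, h = 50.
P80 = 300 + ((85.6 − 83)/7)·50 = 300 + 18.5714 = 318.571.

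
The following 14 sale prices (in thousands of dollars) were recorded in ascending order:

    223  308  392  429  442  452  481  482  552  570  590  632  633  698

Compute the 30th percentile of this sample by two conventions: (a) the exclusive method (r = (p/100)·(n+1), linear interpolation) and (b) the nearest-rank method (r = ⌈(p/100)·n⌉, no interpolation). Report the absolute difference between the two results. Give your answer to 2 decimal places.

6.50

n = 14.
(a) r = 4.5; between ranks 4 (429) and 5 (442): 435.5.
(b) the nearest-rank method: rank 5 → 442.
|435.5 − 442| = 6.5.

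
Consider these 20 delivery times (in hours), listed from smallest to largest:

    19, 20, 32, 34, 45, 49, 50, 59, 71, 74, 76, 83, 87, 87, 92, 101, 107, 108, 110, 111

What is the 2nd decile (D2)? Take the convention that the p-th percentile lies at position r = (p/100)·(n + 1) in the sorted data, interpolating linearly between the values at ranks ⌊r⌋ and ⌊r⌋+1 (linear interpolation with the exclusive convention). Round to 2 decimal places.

n = 20.
r = (20/100)·(20 + 1) = 4.2.
Rank 4 is 34 and rank 5 is 45.
Interpolate: 34 + 0.2·(45 − 34) = 34 + 0.2·11 = 36.2.

36.20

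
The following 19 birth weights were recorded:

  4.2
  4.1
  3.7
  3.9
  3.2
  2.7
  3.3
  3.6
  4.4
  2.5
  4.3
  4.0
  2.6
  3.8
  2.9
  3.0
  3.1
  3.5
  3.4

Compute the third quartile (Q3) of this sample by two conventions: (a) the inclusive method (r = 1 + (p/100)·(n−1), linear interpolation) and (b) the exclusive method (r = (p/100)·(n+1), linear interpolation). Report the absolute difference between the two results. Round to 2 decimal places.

0.05

Sorted: 2.5, 2.6, 2.7, 2.9, 3.0, 3.1, 3.2, 3.3, 3.4, 3.5, 3.6, 3.7, 3.8, 3.9, 4.0, 4.1, 4.2, 4.3, 4.4.
n = 19.
(a) r = 14.5; between ranks 14 (3.9) and 15 (4.0): 3.95.
(b) r = 15 → value at rank 15 = 4.
|3.95 − 4| = 0.05.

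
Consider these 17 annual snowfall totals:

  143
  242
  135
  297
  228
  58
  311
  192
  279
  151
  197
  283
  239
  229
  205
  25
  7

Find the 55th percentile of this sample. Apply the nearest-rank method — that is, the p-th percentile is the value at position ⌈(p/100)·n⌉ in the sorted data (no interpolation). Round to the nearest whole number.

228

Sorted: 7, 25, 58, 135, 143, 151, 192, 197, 205, 228, 229, 239, 242, 279, 283, 297, 311.
n = 17.
Position = ⌈55/100 · 17⌉ = ⌈9.35⌉ = 10.
The value at rank 10 is 228.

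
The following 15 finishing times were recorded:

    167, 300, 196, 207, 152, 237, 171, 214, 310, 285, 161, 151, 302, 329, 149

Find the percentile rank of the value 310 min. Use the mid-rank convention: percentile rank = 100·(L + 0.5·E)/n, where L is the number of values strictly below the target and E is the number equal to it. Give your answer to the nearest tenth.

90.0

Sorted: 149, 151, 152, 161, 167, 171, 196, 207, 214, 237, 285, 300, 302, 310, 329.
Count below 310: L = 13; count equal: E = 1; n = 15.
Percentile rank = 100·(13 + 0.5·1)/15 = 100·13.5/15 = 90.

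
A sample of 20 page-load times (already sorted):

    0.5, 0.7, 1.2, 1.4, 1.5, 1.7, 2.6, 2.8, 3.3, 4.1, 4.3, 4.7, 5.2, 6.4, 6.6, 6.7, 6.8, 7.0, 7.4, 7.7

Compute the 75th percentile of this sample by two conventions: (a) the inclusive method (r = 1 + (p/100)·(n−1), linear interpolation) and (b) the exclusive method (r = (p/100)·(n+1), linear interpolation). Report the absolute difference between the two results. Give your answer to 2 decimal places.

0.05

n = 20.
(a) r = 15.25; between ranks 15 (6.6) and 16 (6.7): 6.625.
(b) r = 15.75; between ranks 15 (6.6) and 16 (6.7): 6.675.
|6.625 − 6.675| = 0.05.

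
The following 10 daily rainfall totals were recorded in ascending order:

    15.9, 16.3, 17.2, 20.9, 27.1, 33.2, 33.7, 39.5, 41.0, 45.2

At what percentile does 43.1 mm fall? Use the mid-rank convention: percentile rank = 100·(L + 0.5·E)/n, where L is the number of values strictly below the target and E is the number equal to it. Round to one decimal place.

Count below 43.1: L = 9; count equal: E = 0; n = 10.
Percentile rank = 100·(9 + 0.5·0)/10 = 100·9/10 = 90.

90.0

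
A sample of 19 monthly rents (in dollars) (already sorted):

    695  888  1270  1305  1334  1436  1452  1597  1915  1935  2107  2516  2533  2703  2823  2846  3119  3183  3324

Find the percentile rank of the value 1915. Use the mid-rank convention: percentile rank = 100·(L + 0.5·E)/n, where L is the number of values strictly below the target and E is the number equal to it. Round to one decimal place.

Count below 1915: L = 8; count equal: E = 1; n = 19.
Percentile rank = 100·(8 + 0.5·1)/19 = 100·8.5/19 = 44.74.

44.7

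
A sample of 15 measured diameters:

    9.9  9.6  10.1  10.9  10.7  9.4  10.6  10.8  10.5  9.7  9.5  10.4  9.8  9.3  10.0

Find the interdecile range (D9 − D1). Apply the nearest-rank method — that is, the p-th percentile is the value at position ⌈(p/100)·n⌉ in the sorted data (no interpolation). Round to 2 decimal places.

1.40

Sorted: 9.3, 9.4, 9.5, 9.6, 9.7, 9.8, 9.9, 10.0, 10.1, 10.4, 10.5, 10.6, 10.7, 10.8, 10.9.
n = 15.
P10: rank ⌈10/100·15⌉ = 2 → 9.4.
P90: rank ⌈90/100·15⌉ = 14 → 10.8.
Difference: 10.8 − 9.4 = 1.4.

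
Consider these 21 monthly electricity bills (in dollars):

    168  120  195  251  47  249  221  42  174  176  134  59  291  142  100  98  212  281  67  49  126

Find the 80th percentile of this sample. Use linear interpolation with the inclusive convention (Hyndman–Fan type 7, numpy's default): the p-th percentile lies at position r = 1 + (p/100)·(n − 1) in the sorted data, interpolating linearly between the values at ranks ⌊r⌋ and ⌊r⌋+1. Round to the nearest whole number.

Sorted: 42, 47, 49, 59, 67, 98, 100, 120, 126, 134, 142, 168, 174, 176, 195, 212, 221, 249, 251, 281, 291.
n = 21.
r = 1 + (80/100)·(21 − 1) = 1 + 16 = 17.
r is an integer, so P80 is the value at rank 17: 221.

221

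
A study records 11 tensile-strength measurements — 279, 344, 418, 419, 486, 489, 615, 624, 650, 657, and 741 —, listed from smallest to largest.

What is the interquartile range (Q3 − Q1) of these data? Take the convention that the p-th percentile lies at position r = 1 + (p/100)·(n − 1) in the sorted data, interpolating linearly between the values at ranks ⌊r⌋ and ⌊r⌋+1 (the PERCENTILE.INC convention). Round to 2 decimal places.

n = 11.
P25: r = 3.5; ranks 3–4 are 418, 419; interpolating gives 418.5.
P75: r = 8.5; ranks 8–9 are 624, 650; interpolating gives 637.
Difference: 637 − 418.5 = 218.5.

218.50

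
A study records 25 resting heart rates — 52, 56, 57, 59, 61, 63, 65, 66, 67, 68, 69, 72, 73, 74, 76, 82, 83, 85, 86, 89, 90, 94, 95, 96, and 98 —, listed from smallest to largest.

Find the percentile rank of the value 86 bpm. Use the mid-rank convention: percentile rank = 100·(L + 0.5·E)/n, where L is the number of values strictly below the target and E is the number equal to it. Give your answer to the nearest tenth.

Count below 86: L = 18; count equal: E = 1; n = 25.
Percentile rank = 100·(18 + 0.5·1)/25 = 100·18.5/25 = 74.

74.0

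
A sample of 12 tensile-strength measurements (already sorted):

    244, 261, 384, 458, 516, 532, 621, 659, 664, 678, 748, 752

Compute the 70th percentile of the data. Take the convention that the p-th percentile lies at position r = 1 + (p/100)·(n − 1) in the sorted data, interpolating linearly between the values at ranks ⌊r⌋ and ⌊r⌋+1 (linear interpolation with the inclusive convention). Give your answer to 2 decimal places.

n = 12.
r = 1 + (70/100)·(12 − 1) = 1 + 7.7 = 8.7.
Rank 8 is 659 and rank 9 is 664.
Interpolate: 659 + 0.7·(664 − 659) = 659 + 0.7·5 = 662.5.

662.50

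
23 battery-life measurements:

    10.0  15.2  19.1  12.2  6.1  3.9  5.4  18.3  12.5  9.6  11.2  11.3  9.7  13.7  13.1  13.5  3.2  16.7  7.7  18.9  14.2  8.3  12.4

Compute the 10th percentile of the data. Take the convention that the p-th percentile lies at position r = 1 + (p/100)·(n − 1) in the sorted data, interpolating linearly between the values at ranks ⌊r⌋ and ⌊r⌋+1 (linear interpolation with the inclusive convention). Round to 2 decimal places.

Sorted: 3.2, 3.9, 5.4, 6.1, 7.7, 8.3, 9.6, 9.7, 10.0, 11.2, 11.3, 12.2, 12.4, 12.5, 13.1, 13.5, 13.7, 14.2, 15.2, 16.7, 18.3, 18.9, 19.1.
n = 23.
r = 1 + (10/100)·(23 − 1) = 1 + 2.2 = 3.2.
Rank 3 is 5.4 and rank 4 is 6.1.
Interpolate: 5.4 + 0.2·(6.1 − 5.4) = 5.4 + 0.2·0.7 = 5.54.

5.54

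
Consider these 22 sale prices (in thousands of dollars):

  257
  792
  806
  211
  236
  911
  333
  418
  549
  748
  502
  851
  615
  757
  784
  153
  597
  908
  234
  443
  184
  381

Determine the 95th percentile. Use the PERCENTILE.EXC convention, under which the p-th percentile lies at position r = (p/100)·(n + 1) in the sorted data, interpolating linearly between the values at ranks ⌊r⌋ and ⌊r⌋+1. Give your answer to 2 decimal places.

910.55

Sorted: 153, 184, 211, 234, 236, 257, 333, 381, 418, 443, 502, 549, 597, 615, 748, 757, 784, 792, 806, 851, 908, 911.
n = 22.
r = (95/100)·(22 + 1) = 21.85.
Rank 21 is 908 and rank 22 is 911.
Interpolate: 908 + 0.85·(911 − 908) = 908 + 0.85·3 = 910.55.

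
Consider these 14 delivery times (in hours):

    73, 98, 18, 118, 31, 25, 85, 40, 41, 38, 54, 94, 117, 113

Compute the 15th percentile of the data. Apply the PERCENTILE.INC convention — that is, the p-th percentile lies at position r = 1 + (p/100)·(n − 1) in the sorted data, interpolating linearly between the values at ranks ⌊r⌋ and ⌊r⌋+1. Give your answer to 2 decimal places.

Sorted: 18, 25, 31, 38, 40, 41, 54, 73, 85, 94, 98, 113, 117, 118.
n = 14.
r = 1 + (15/100)·(14 − 1) = 1 + 1.95 = 2.95.
Rank 2 is 25 and rank 3 is 31.
Interpolate: 25 + 0.95·(31 − 25) = 25 + 0.95·6 = 30.7.

30.70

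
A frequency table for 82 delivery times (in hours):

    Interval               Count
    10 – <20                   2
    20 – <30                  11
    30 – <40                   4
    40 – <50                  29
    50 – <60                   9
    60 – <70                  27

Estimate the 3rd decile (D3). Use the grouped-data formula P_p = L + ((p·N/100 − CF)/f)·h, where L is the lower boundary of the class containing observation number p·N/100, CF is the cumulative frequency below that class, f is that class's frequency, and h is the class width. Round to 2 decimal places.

42.62

N = 82; target position k = 30/100 · 82 = 24.6.
Cumulative frequencies: 2, 13, 17, 46, 55, 82.
Observation 24.6 falls in the class 40 – <50.
L = 40, CF = 17, f = 29, h = 10.
P30 = 40 + ((24.6 − 17)/29)·10 = 40 + 2.62069 = 42.6207.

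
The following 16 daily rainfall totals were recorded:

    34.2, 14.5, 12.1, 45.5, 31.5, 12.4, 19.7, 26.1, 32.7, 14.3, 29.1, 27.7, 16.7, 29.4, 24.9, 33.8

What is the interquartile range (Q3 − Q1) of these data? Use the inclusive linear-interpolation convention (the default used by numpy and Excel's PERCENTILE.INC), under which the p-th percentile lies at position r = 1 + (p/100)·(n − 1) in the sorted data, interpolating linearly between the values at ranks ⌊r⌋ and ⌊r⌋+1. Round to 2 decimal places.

15.65

Sorted: 12.1, 12.4, 14.3, 14.5, 16.7, 19.7, 24.9, 26.1, 27.7, 29.1, 29.4, 31.5, 32.7, 33.8, 34.2, 45.5.
n = 16.
P25: r = 4.75; ranks 4–5 are 14.5, 16.7; interpolating gives 16.15.
P75: r = 12.25; ranks 12–13 are 31.5, 32.7; interpolating gives 31.8.
Difference: 31.8 − 16.15 = 15.65.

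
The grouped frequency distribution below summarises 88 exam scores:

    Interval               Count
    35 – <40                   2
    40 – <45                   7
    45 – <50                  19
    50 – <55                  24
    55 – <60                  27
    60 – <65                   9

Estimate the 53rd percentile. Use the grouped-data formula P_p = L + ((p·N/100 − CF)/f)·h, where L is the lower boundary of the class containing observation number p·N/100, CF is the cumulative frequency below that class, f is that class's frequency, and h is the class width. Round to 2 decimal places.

N = 88; target position k = 53/100 · 88 = 46.64.
Cumulative frequencies: 2, 9, 28, 52, 79, 88.
Observation 46.64 falls in the class 50 – <55.
L = 50, CF = 28, f = 24, h = 5.
P53 = 50 + ((46.64 − 28)/24)·5 = 50 + 3.88333 = 53.8833.

53.88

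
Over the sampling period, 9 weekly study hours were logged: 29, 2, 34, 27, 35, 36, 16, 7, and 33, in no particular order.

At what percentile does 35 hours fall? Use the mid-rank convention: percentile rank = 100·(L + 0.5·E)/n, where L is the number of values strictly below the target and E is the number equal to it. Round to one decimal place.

Sorted: 2, 7, 16, 27, 29, 33, 34, 35, 36.
Count below 35: L = 7; count equal: E = 1; n = 9.
Percentile rank = 100·(7 + 0.5·1)/9 = 100·7.5/9 = 83.33.

83.3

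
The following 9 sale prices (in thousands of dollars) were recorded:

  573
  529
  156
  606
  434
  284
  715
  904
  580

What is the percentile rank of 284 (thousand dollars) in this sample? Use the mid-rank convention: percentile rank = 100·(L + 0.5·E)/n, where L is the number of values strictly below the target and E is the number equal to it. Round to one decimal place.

Sorted: 156, 284, 434, 529, 573, 580, 606, 715, 904.
Count below 284: L = 1; count equal: E = 1; n = 9.
Percentile rank = 100·(1 + 0.5·1)/9 = 100·1.5/9 = 16.67.

16.7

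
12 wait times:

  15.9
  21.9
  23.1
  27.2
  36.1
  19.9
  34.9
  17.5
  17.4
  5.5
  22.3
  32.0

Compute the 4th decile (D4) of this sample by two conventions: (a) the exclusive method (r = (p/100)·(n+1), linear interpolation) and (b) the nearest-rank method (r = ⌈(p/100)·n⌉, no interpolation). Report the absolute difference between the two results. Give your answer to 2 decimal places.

Sorted: 5.5, 15.9, 17.4, 17.5, 19.9, 21.9, 22.3, 23.1, 27.2, 32.0, 34.9, 36.1.
n = 12.
(a) r = 5.2; between ranks 5 (19.9) and 6 (21.9): 20.3.
(b) the nearest-rank method: rank 5 → 19.9.
|20.3 − 19.9| = 0.4.

0.40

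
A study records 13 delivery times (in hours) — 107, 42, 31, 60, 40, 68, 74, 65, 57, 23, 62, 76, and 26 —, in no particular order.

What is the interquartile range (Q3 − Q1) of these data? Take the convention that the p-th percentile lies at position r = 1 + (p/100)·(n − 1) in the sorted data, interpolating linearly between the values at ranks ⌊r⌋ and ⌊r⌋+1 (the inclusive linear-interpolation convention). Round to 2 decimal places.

28.00

Sorted: 23, 26, 31, 40, 42, 57, 60, 62, 65, 68, 74, 76, 107.
n = 13.
P25: r = 4 (integer) → 40.
P75: r = 10 (integer) → 68.
Difference: 68 − 40 = 28.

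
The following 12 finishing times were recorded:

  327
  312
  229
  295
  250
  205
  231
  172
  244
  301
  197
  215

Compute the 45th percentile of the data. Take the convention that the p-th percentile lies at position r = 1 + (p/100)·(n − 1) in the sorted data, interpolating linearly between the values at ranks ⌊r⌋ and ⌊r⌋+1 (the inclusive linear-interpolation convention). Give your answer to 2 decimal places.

Sorted: 172, 197, 205, 215, 229, 231, 244, 250, 295, 301, 312, 327.
n = 12.
r = 1 + (45/100)·(12 − 1) = 1 + 4.95 = 5.95.
Rank 5 is 229 and rank 6 is 231.
Interpolate: 229 + 0.95·(231 − 229) = 229 + 0.95·2 = 230.9.

230.90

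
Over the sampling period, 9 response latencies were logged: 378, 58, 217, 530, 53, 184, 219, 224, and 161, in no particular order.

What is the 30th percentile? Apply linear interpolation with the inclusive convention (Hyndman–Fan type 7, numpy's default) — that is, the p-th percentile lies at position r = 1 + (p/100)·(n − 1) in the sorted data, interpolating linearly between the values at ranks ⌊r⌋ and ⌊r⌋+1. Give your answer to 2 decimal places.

Sorted: 53, 58, 161, 184, 217, 219, 224, 378, 530.
n = 9.
r = 1 + (30/100)·(9 − 1) = 1 + 2.4 = 3.4.
Rank 3 is 161 and rank 4 is 184.
Interpolate: 161 + 0.4·(184 − 161) = 161 + 0.4·23 = 170.2.

170.20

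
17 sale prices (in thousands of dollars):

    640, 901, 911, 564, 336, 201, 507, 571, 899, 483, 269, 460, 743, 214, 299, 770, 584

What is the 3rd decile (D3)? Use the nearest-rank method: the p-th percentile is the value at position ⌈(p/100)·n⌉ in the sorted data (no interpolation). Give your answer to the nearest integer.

460

Sorted: 201, 214, 269, 299, 336, 460, 483, 507, 564, 571, 584, 640, 743, 770, 899, 901, 911.
n = 17.
Position = ⌈30/100 · 17⌉ = ⌈5.1⌉ = 6.
The value at rank 6 is 460.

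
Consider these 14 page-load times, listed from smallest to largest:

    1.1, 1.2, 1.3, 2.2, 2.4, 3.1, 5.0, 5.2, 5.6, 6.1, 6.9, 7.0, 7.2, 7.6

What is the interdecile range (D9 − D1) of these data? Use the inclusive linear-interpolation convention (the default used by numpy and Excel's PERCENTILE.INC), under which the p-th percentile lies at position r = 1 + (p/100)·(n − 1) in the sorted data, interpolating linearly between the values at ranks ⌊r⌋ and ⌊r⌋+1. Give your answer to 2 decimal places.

5.91

n = 14.
P10: r = 2.3; ranks 2–3 are 1.2, 1.3; interpolating gives 1.23.
P90: r = 12.7; ranks 12–13 are 7.0, 7.2; interpolating gives 7.14.
Difference: 7.14 − 1.23 = 5.91.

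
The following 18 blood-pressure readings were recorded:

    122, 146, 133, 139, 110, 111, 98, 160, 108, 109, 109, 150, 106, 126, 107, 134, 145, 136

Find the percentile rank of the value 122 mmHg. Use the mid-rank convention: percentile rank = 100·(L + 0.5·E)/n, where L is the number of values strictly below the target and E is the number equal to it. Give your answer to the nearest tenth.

Sorted: 98, 106, 107, 108, 109, 109, 110, 111, 122, 126, 133, 134, 136, 139, 145, 146, 150, 160.
Count below 122: L = 8; count equal: E = 1; n = 18.
Percentile rank = 100·(8 + 0.5·1)/18 = 100·8.5/18 = 47.22.

47.2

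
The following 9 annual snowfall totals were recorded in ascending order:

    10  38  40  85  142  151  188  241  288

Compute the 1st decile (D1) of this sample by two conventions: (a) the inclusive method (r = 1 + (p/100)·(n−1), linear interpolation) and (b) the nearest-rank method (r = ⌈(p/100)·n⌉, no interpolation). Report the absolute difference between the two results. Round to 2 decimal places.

22.40

n = 9.
(a) r = 1.8; between ranks 1 (10) and 2 (38): 32.4.
(b) the nearest-rank method: rank 1 → 10.
|32.4 − 10| = 22.4.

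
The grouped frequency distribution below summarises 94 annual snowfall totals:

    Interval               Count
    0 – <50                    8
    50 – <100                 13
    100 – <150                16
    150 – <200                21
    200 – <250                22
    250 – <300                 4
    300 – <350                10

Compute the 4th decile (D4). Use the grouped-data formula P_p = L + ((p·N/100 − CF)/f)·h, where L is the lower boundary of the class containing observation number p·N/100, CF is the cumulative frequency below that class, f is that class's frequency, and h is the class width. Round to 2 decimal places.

N = 94; target position k = 40/100 · 94 = 37.6.
Cumulative frequencies: 8, 21, 37, 58, 80, 84, 94.
Observation 37.6 falls in the class 150 – <200.
L = 150, CF = 37, f = 21, h = 50.
P40 = 150 + ((37.6 − 37)/21)·50 = 150 + 1.42857 = 151.429.

151.43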